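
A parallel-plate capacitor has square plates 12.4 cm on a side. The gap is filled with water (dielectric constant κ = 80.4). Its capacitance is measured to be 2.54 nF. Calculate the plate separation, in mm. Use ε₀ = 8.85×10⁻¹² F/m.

d ≈ 4.31 mm

A = (12.4 cm)² = 1.54×10⁻² m².
d = κε₀A/C = 80.4 × 8.85×10⁻¹² × 1.54×10⁻² / 2.54×10⁻⁹ = 4.31×10⁻³ m.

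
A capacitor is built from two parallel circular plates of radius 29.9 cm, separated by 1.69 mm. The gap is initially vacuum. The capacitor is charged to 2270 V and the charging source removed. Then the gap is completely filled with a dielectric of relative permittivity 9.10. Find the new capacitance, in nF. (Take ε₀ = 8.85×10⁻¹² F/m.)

A = π(29.9 cm)² = 0.281 m².
Initially C₁ = ε₀A/d = 8.85×10⁻¹² × 0.281 / 1.69×10⁻³ = 1.47×10⁻⁹ F.
C = κε₀A/d scales with κ, so C₂/C₁ = κ = 9.10.
C₂ = 9.10 × 1.47×10⁻⁹ = 1.34×10⁻⁸ F.

C ≈ 13.4 nF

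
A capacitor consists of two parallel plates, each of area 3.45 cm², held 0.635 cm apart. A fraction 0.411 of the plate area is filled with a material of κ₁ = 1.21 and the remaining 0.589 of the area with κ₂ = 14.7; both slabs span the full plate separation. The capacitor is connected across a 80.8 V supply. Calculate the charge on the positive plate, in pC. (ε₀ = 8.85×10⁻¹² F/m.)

A = 3.45 cm² = 3.45×10⁻⁴ m².
Side-by-side slabs ⇒ two capacitors in parallel, each spanning the full gap.
C₁ = κ₁ε₀A₁/d = 1.21 × 8.85×10⁻¹² × 1.42×10⁻⁴ / 6.35×10⁻³ = 2.39×10⁻¹³ F.
C₂ = κ₂ε₀A₂/d = 14.7 × 8.85×10⁻¹² × 2.03×10⁻⁴ / 6.35×10⁻³ = 4.16×10⁻¹² F.
C = C₁ + C₂ = 4.40×10⁻¹² F.
Q = CV = 4.40×10⁻¹² × 80.8 = 3.56×10⁻¹⁰ C.

356 pC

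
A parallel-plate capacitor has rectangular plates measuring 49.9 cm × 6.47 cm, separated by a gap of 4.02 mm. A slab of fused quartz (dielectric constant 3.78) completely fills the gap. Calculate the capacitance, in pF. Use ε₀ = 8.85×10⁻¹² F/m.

A = 49.9 × 6.47 cm² = 3.23×10⁻² m².
C = κε₀A/d = 3.78 × 8.85×10⁻¹² × 3.23×10⁻² / 4.02×10⁻³ = 2.69×10⁻¹⁰ F.

C ≈ 269 pF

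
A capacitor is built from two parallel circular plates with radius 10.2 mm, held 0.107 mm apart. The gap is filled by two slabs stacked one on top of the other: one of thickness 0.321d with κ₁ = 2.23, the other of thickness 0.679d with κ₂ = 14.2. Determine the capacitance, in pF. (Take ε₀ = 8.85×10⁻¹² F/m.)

C ≈ 141 pF

A = π(10.2 mm)² = 3.27×10⁻⁴ m².
Stacked slabs ⇒ two capacitors in series, each with the full plate area.
C₁ = κ₁ε₀A/d₁ = 2.23 × 8.85×10⁻¹² × 3.27×10⁻⁴ / 3.43×10⁻⁵ = 1.88×10⁻¹⁰ F.
C₂ = κ₂ε₀A/d₂ = 14.2 × 8.85×10⁻¹² × 3.27×10⁻⁴ / 7.27×10⁻⁵ = 5.65×10⁻¹⁰ F.
C = (1/C₁ + 1/C₂)⁻¹ = 1.41×10⁻¹⁰ F.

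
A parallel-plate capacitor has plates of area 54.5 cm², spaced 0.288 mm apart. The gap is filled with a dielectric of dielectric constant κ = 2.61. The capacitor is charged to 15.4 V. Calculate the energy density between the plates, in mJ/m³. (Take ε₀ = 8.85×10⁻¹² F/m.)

u ≈ 33.0 mJ/m³

E = V/d = 15.4 / 2.88×10⁻⁴ = 5.35×10⁴ V/m.
u = ½κε₀E² = ½ × 2.61 × 8.85×10⁻¹² × (5.35×10⁴)² = 3.30×10⁻² J/m³.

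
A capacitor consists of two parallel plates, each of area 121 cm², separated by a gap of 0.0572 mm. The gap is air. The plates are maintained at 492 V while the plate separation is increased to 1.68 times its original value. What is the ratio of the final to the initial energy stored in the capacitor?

Battery connected ⇒ V is held fixed.
C₂ = 0.595 C₁ and U = ½CV², so U₂/U₁ = C₂/C₁ = 0.595.

U₂/U₁ ≈ 0.595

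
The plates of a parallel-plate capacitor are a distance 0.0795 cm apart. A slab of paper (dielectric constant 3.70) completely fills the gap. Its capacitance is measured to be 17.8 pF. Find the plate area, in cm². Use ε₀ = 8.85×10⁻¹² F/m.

A ≈ 4.32 cm²

A = Cd/(κε₀) = 1.78×10⁻¹¹ × 7.95×10⁻⁴ / (3.70 × 8.85×10⁻¹²) = 4.32×10⁻⁴ m².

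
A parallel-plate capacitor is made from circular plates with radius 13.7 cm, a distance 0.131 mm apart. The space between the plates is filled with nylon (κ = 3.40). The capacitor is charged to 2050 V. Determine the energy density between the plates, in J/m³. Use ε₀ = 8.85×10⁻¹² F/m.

E = V/d = 2050 / 1.31×10⁻⁴ = 1.56×10⁷ V/m.
u = ½κε₀E² = ½ × 3.40 × 8.85×10⁻¹² × (1.56×10⁷)² = 3.68×10³ J/m³.

3684 J/m³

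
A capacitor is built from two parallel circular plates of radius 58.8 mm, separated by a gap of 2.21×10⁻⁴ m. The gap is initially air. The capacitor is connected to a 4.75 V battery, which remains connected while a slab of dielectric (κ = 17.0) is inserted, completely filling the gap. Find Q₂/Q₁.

Battery connected ⇒ V is held fixed.
C₂ = 17.0 C₁ and Q = CV, so Q₂/Q₁ = C₂/C₁ = 17.0.

Q₂/Q₁ ≈ 17.0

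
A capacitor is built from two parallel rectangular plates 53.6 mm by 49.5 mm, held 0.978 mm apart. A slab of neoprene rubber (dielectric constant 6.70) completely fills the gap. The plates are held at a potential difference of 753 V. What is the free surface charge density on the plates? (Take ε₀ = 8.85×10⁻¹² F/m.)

4.57 nC/cm²

A = 53.6 × 49.5 mm² = 2.65×10⁻³ m².
C = κε₀A/d = 6.70 × 8.85×10⁻¹² × 2.65×10⁻³ / 9.78×10⁻⁴ = 1.61×10⁻¹⁰ F.
σ = Q/A = CV/A = 1.61×10⁻¹⁰ × 753 / 2.65×10⁻³ = 4.57×10⁻⁵ C/m².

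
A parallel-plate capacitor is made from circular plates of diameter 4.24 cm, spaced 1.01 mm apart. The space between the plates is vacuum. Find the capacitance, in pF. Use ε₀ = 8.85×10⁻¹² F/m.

C ≈ 12.4 pF

A = π(4.24/2 cm)² = 1.41×10⁻³ m².
C = ε₀A/d = 8.85×10⁻¹² × 1.41×10⁻³ / 1.01×10⁻³ = 1.24×10⁻¹¹ F.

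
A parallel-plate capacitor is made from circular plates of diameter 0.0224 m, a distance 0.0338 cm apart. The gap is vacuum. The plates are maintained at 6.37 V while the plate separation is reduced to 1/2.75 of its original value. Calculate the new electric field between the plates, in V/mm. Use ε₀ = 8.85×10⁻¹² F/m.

A = π(0.0224/2 m)² = 3.94×10⁻⁴ m².
Initially C₁ = ε₀A/d = 8.85×10⁻¹² × 3.94×10⁻⁴ / 3.38×10⁻⁴ = 1.03×10⁻¹¹ F.
E₁ = 1.88×10⁴ V/m.
Battery connected ⇒ V is held fixed. E = V/d, so E₂/E₁ = d₁/d₂ = 2.75.
E₂ = 2.75 × 1.88×10⁴ = 5.18×10⁴ V/m.

E ≈ 51.8 V/mm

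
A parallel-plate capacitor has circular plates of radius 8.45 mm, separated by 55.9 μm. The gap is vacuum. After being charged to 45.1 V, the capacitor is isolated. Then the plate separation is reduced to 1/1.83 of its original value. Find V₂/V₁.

0.546

Isolated ⇒ Q is held fixed.
C₂ = 1.83 C₁ and V = Q/C, so V₂/V₁ = C₁/C₂ = 0.546.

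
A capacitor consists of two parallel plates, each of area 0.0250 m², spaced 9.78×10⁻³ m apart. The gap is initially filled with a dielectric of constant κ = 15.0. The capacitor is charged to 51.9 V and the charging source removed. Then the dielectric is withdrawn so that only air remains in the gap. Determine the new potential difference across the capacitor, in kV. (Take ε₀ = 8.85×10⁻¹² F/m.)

V ≈ 0.778 kV

Initially C₁ = κε₀A/d = 15.0 × 8.85×10⁻¹² × 2.50×10⁻² / 9.78×10⁻³ = 3.39×10⁻¹⁰ F.
V₁ = 51.9 V.
Isolated ⇒ Q is held fixed. C₂ = 0.0667 C₁ and V = Q/C, so V₂/V₁ = C₁/C₂ = 15.0.
V₂ = 15.0 × 51.9 = 7.79×10² V.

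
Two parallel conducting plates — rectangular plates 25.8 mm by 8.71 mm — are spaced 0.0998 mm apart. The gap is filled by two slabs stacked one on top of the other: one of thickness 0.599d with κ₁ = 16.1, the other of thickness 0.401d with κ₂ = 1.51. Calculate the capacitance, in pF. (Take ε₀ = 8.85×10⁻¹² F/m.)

A = 25.8 × 8.71 mm² = 2.25×10⁻⁴ m².
Stacked slabs ⇒ two capacitors in series, each with the full plate area.
C₁ = κ₁ε₀A/d₁ = 16.1 × 8.85×10⁻¹² × 2.25×10⁻⁴ / 5.98×10⁻⁵ = 5.36×10⁻¹⁰ F.
C₂ = κ₂ε₀A/d₂ = 1.51 × 8.85×10⁻¹² × 2.25×10⁻⁴ / 4.00×10⁻⁵ = 7.50×10⁻¹¹ F.
C = (1/C₁ + 1/C₂)⁻¹ = 6.58×10⁻¹¹ F.

65.8 pF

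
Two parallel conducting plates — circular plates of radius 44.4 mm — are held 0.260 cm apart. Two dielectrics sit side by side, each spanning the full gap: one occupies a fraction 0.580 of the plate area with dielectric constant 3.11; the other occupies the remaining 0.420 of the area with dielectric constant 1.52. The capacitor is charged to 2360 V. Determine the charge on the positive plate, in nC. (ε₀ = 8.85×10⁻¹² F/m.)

A = π(44.4 mm)² = 6.19×10⁻³ m².
Side-by-side slabs ⇒ two capacitors in parallel, each spanning the full gap.
C₁ = κ₁ε₀A₁/d = 3.11 × 8.85×10⁻¹² × 3.59×10⁻³ / 2.60×10⁻³ = 3.80×10⁻¹¹ F.
C₂ = κ₂ε₀A₂/d = 1.52 × 8.85×10⁻¹² × 2.60×10⁻³ / 2.60×10⁻³ = 1.35×10⁻¹¹ F.
C = C₁ + C₂ = 5.15×10⁻¹¹ F.
Q = CV = 5.15×10⁻¹¹ × 2360 = 1.22×10⁻⁷ C.

Q ≈ 122 nC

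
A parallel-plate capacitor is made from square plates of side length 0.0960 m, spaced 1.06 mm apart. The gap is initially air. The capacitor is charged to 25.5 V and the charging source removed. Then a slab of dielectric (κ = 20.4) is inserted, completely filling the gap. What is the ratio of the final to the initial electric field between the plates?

Isolated ⇒ Q is held fixed.
V₂ = Q/C₂ = V₁/20.4; E = V/d, so E₂/E₁ = (V₂/V₁)(d₁/d₂) = 0.0490.

E₂/E₁ ≈ 0.0490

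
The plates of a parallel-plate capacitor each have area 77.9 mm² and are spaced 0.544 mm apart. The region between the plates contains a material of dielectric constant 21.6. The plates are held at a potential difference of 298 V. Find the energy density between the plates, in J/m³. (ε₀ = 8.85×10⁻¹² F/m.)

E = V/d = 298 / 5.44×10⁻⁴ = 5.48×10⁵ V/m.
u = ½κε₀E² = ½ × 21.6 × 8.85×10⁻¹² × (5.48×10⁵)² = 28.7 J/m³.

28.7 J/m³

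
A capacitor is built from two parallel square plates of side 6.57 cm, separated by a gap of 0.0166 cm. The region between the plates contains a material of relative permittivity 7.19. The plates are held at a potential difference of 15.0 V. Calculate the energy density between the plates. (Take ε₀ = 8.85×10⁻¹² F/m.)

u ≈ 260 mJ/m³

E = V/d = 15.0 / 1.66×10⁻⁴ = 9.04×10⁴ V/m.
u = ½κε₀E² = ½ × 7.19 × 8.85×10⁻¹² × (9.04×10⁴)² = 0.260 J/m³.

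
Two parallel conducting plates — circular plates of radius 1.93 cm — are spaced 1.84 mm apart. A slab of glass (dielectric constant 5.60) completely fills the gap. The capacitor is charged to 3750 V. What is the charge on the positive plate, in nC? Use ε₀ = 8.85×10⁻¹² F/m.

118 nC

A = π(1.93 cm)² = 1.17×10⁻³ m².
C = κε₀A/d = 5.60 × 8.85×10⁻¹² × 1.17×10⁻³ / 1.84×10⁻³ = 3.15×10⁻¹¹ F.
Q = CV = 3.15×10⁻¹¹ × 3750 = 1.18×10⁻⁷ C.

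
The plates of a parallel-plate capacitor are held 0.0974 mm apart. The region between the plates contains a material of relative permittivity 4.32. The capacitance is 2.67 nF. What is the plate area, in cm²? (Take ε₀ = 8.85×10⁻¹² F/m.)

A ≈ 68.0 cm²

A = Cd/(κε₀) = 2.67×10⁻⁹ × 9.74×10⁻⁵ / (4.32 × 8.85×10⁻¹²) = 6.80×10⁻³ m².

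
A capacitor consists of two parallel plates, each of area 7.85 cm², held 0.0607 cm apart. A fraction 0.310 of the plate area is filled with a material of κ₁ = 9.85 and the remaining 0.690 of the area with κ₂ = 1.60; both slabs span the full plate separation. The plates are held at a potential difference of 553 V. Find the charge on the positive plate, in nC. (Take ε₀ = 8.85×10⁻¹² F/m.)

Q ≈ 26.3 nC

A = 7.85 cm² = 7.85×10⁻⁴ m².
Side-by-side slabs ⇒ two capacitors in parallel, each spanning the full gap.
C₁ = κ₁ε₀A₁/d = 9.85 × 8.85×10⁻¹² × 2.43×10⁻⁴ / 6.07×10⁻⁴ = 3.49×10⁻¹¹ F.
C₂ = κ₂ε₀A₂/d = 1.60 × 8.85×10⁻¹² × 5.42×10⁻⁴ / 6.07×10⁻⁴ = 1.26×10⁻¹¹ F.
C = C₁ + C₂ = 4.76×10⁻¹¹ F.
Q = CV = 4.76×10⁻¹¹ × 553 = 2.63×10⁻⁸ C.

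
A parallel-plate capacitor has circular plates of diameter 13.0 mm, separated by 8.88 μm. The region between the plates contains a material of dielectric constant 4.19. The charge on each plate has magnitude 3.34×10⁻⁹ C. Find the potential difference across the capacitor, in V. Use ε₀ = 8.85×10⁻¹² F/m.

6.03 V

A = π(13.0/2 mm)² = 1.33×10⁻⁴ m².
C = κε₀A/d = 4.19 × 8.85×10⁻¹² × 1.33×10⁻⁴ / 8.88×10⁻⁶ = 5.54×10⁻¹⁰ F.
V = Q/C = 3.34×10⁻⁹ / 5.54×10⁻¹⁰ = 6.03 V.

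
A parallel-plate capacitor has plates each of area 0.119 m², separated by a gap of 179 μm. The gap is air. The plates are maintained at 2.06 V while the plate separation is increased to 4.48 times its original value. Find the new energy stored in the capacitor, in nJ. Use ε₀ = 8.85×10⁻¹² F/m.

Initially C₁ = ε₀A/d = 8.85×10⁻¹² × 0.119 / 1.79×10⁻⁴ = 5.88×10⁻⁹ F.
U₁ = 1.25×10⁻⁸ J.
Battery connected ⇒ V is held fixed. C₂ = 0.223 C₁ and U = ½CV², so U₂/U₁ = C₂/C₁ = 0.223.
U₂ = 0.223 × 1.25×10⁻⁸ = 2.79×10⁻⁹ J.

2.79 nJ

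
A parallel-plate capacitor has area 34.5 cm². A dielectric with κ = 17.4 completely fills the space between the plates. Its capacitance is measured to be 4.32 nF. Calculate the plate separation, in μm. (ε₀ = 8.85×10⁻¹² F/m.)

123 μm

A = 34.5 cm² = 3.45×10⁻³ m².
d = κε₀A/C = 17.4 × 8.85×10⁻¹² × 3.45×10⁻³ / 4.32×10⁻⁹ = 1.23×10⁻⁴ m.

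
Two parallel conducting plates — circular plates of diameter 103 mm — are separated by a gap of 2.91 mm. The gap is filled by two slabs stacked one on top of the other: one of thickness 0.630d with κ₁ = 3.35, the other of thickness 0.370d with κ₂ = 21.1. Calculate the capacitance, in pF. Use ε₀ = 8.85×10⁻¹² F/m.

C ≈ 123 pF

A = π(103/2 mm)² = 8.33×10⁻³ m².
Stacked slabs ⇒ two capacitors in series, each with the full plate area.
C₁ = κ₁ε₀A/d₁ = 3.35 × 8.85×10⁻¹² × 8.33×10⁻³ / 1.83×10⁻³ = 1.35×10⁻¹⁰ F.
C₂ = κ₂ε₀A/d₂ = 21.1 × 8.85×10⁻¹² × 8.33×10⁻³ / 1.08×10⁻³ = 1.45×10⁻⁹ F.
C = (1/C₁ + 1/C₂)⁻¹ = 1.23×10⁻¹⁰ F.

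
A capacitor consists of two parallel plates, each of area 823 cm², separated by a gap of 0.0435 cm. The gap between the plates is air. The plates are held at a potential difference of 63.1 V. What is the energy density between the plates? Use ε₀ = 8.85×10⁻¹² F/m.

E = V/d = 63.1 / 4.35×10⁻⁴ = 1.45×10⁵ V/m.
u = ½ε₀E² = ½ × 8.85×10⁻¹² × (1.45×10⁵)² = 9.31×10⁻² J/m³.

u ≈ 93.1 mJ/m³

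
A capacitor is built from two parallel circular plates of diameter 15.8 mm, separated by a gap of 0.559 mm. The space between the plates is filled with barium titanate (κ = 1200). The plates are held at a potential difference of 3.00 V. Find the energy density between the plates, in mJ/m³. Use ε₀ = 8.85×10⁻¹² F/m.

E = V/d = 3.00 / 5.59×10⁻⁴ = 5.37×10³ V/m.
u = ½κε₀E² = ½ × 1200 × 8.85×10⁻¹² × (5.37×10³)² = 0.153 J/m³.

u ≈ 153 mJ/m³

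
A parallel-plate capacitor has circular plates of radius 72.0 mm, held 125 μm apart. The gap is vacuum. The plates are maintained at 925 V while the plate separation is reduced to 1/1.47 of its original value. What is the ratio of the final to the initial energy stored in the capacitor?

U₂/U₁ ≈ 1.47

Battery connected ⇒ V is held fixed.
C₂ = 1.47 C₁ and U = ½CV², so U₂/U₁ = C₂/C₁ = 1.47.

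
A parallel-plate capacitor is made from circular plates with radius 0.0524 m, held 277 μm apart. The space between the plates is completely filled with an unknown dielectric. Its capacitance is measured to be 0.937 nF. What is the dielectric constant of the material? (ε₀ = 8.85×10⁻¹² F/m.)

A = π(0.0524 m)² = 8.63×10⁻³ m².
κ = Cd/(ε₀A) = 9.37×10⁻¹⁰ × 2.77×10⁻⁴ / (8.85×10⁻¹² × 8.63×10⁻³) = 3.40.

κ ≈ 3.40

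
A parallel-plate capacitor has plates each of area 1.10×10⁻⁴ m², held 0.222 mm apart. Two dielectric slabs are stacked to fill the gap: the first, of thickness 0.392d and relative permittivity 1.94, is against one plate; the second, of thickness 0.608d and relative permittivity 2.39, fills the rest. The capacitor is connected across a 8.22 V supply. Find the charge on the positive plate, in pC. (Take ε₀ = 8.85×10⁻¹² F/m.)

Q ≈ 79.0 pC

Stacked slabs ⇒ two capacitors in series, each with the full plate area.
C₁ = κ₁ε₀A/d₁ = 1.94 × 8.85×10⁻¹² × 1.10×10⁻⁴ / 8.70×10⁻⁵ = 2.17×10⁻¹¹ F.
C₂ = κ₂ε₀A/d₂ = 2.39 × 8.85×10⁻¹² × 1.10×10⁻⁴ / 1.35×10⁻⁴ = 1.72×10⁻¹¹ F.
C = (1/C₁ + 1/C₂)⁻¹ = 9.61×10⁻¹² F.
Q = CV = 9.61×10⁻¹² × 8.22 = 7.90×10⁻¹¹ C.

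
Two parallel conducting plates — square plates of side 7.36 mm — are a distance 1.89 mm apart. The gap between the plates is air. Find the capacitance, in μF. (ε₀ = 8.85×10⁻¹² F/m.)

A = (7.36 mm)² = 5.42×10⁻⁵ m².
C = ε₀A/d = 8.85×10⁻¹² × 5.42×10⁻⁵ / 1.89×10⁻³ = 2.54×10⁻¹³ F.

C ≈ 2.54×10⁻⁷ μF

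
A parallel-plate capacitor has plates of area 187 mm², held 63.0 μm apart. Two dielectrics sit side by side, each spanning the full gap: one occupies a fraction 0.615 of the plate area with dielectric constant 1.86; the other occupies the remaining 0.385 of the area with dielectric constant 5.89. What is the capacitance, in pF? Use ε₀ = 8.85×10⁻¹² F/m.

C ≈ 89.6 pF

A = 187 mm² = 1.87×10⁻⁴ m².
Side-by-side slabs ⇒ two capacitors in parallel, each spanning the full gap.
C₁ = κ₁ε₀A₁/d = 1.86 × 8.85×10⁻¹² × 1.15×10⁻⁴ / 6.30×10⁻⁵ = 3.00×10⁻¹¹ F.
C₂ = κ₂ε₀A₂/d = 5.89 × 8.85×10⁻¹² × 7.20×10⁻⁵ / 6.30×10⁻⁵ = 5.96×10⁻¹¹ F.
C = C₁ + C₂ = 8.96×10⁻¹¹ F.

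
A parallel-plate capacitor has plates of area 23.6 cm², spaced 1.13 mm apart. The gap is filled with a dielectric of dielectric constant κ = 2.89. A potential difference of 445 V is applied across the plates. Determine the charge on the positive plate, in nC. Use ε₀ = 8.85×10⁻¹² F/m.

Q ≈ 23.8 nC

A = 23.6 cm² = 2.36×10⁻³ m².
C = κε₀A/d = 2.89 × 8.85×10⁻¹² × 2.36×10⁻³ / 1.13×10⁻³ = 5.34×10⁻¹¹ F.
Q = CV = 5.34×10⁻¹¹ × 445 = 2.38×10⁻⁸ C.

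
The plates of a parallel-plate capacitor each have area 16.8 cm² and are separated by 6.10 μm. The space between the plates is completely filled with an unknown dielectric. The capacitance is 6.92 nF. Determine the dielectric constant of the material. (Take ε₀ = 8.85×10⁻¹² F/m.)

A = 16.8 cm² = 1.68×10⁻³ m².
κ = Cd/(ε₀A) = 6.92×10⁻⁹ × 6.10×10⁻⁶ / (8.85×10⁻¹² × 1.68×10⁻³) = 2.84.

2.84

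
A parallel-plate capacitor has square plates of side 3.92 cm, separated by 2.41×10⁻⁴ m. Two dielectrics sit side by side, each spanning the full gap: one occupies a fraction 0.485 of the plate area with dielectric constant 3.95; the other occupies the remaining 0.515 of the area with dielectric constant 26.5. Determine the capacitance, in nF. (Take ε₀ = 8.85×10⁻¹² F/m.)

A = (3.92 cm)² = 1.54×10⁻³ m².
Side-by-side slabs ⇒ two capacitors in parallel, each spanning the full gap.
C₁ = κ₁ε₀A₁/d = 3.95 × 8.85×10⁻¹² × 7.45×10⁻⁴ / 2.41×10⁻⁴ = 1.08×10⁻¹⁰ F.
C₂ = κ₂ε₀A₂/d = 26.5 × 8.85×10⁻¹² × 7.91×10⁻⁴ / 2.41×10⁻⁴ = 7.70×10⁻¹⁰ F.
C = C₁ + C₂ = 8.78×10⁻¹⁰ F.

C ≈ 0.878 nF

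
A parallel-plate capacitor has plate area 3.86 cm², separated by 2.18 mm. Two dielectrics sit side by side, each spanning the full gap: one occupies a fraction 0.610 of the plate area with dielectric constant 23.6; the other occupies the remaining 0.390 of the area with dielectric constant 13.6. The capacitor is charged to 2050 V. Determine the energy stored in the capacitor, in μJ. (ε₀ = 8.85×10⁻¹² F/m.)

A = 3.86 cm² = 3.86×10⁻⁴ m².
Side-by-side slabs ⇒ two capacitors in parallel, each spanning the full gap.
C₁ = κ₁ε₀A₁/d = 23.6 × 8.85×10⁻¹² × 2.35×10⁻⁴ / 2.18×10⁻³ = 2.26×10⁻¹¹ F.
C₂ = κ₂ε₀A₂/d = 13.6 × 8.85×10⁻¹² × 1.51×10⁻⁴ / 2.18×10⁻³ = 8.31×10⁻¹² F.
C = C₁ + C₂ = 3.09×10⁻¹¹ F.
U = ½CV² = ½ × 3.09×10⁻¹¹ × (2050)² = 6.49×10⁻⁵ J.

64.9 μJ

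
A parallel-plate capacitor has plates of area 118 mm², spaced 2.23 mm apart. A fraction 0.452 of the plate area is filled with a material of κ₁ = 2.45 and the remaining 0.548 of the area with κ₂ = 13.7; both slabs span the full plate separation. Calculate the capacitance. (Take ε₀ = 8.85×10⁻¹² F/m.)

A = 118 mm² = 1.18×10⁻⁴ m².
Side-by-side slabs ⇒ two capacitors in parallel, each spanning the full gap.
C₁ = κ₁ε₀A₁/d = 2.45 × 8.85×10⁻¹² × 5.33×10⁻⁵ / 2.23×10⁻³ = 5.19×10⁻¹³ F.
C₂ = κ₂ε₀A₂/d = 13.7 × 8.85×10⁻¹² × 6.47×10⁻⁵ / 2.23×10⁻³ = 3.52×10⁻¹² F.
C = C₁ + C₂ = 4.03×10⁻¹² F.

4.03 pF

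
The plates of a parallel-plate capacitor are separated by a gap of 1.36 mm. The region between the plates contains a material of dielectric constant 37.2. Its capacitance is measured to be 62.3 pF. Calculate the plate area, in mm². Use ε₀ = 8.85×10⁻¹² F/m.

A ≈ 257 mm²

A = Cd/(κε₀) = 6.23×10⁻¹¹ × 1.36×10⁻³ / (37.2 × 8.85×10⁻¹²) = 2.57×10⁻⁴ m².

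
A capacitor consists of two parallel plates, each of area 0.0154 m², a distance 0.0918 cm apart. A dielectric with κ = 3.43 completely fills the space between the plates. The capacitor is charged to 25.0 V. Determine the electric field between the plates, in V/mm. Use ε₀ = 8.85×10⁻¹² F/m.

27.2 V/mm

E = V/d = 25.0 / 9.18×10⁻⁴ = 2.72×10⁴ V/m.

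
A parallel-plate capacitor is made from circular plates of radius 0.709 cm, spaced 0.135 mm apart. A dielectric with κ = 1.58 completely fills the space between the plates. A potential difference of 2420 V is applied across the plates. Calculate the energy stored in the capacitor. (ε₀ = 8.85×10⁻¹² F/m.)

A = π(0.709 cm)² = 1.58×10⁻⁴ m².
C = κε₀A/d = 1.58 × 8.85×10⁻¹² × 1.58×10⁻⁴ / 1.35×10⁻⁴ = 1.64×10⁻¹¹ F.
U = ½CV² = ½ × 1.64×10⁻¹¹ × (2420)² = 4.79×10⁻⁵ J.

47.9 μJ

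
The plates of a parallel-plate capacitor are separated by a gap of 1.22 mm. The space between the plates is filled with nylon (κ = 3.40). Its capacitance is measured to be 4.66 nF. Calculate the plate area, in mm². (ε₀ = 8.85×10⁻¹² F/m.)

A ≈ 1.89×10⁵ mm²

A = Cd/(κε₀) = 4.66×10⁻⁹ × 1.22×10⁻³ / (3.40 × 8.85×10⁻¹²) = 0.189 m².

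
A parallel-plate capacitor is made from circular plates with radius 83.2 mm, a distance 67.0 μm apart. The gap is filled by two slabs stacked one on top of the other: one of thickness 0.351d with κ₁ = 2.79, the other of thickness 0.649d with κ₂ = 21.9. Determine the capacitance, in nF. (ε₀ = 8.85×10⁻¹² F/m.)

A = π(83.2 mm)² = 2.17×10⁻² m².
Stacked slabs ⇒ two capacitors in series, each with the full plate area.
C₁ = κ₁ε₀A/d₁ = 2.79 × 8.85×10⁻¹² × 2.17×10⁻² / 2.35×10⁻⁵ = 2.28×10⁻⁸ F.
C₂ = κ₂ε₀A/d₂ = 21.9 × 8.85×10⁻¹² × 2.17×10⁻² / 4.35×10⁻⁵ = 9.69×10⁻⁸ F.
C = (1/C₁ + 1/C₂)⁻¹ = 1.85×10⁻⁸ F.

18.5 nF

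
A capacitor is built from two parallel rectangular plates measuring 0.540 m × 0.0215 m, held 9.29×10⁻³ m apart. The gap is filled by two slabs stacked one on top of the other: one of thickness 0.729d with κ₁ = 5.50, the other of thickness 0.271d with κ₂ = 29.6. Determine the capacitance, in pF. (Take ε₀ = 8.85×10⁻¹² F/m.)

78.1 pF

A = 0.540 × 0.0215 m² = 1.16×10⁻² m².
Stacked slabs ⇒ two capacitors in series, each with the full plate area.
C₁ = κ₁ε₀A/d₁ = 5.50 × 8.85×10⁻¹² × 1.16×10⁻² / 6.77×10⁻³ = 8.34×10⁻¹¹ F.
C₂ = κ₂ε₀A/d₂ = 29.6 × 8.85×10⁻¹² × 1.16×10⁻² / 2.52×10⁻³ = 1.21×10⁻⁹ F.
C = (1/C₁ + 1/C₂)⁻¹ = 7.81×10⁻¹¹ F.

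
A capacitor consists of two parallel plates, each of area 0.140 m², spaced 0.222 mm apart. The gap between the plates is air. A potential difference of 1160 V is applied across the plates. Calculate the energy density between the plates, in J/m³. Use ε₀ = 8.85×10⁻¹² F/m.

E = V/d = 1160 / 2.22×10⁻⁴ = 5.23×10⁶ V/m.
u = ½ε₀E² = ½ × 8.85×10⁻¹² × (5.23×10⁶)² = 1.21×10² J/m³.

u ≈ 121 J/m³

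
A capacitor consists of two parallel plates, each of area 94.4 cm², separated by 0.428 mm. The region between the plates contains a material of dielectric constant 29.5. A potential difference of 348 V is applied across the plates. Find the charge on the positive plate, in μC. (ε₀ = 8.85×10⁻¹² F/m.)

2.00 μC

A = 94.4 cm² = 9.44×10⁻³ m².
C = κε₀A/d = 29.5 × 8.85×10⁻¹² × 9.44×10⁻³ / 4.28×10⁻⁴ = 5.76×10⁻⁹ F.
Q = CV = 5.76×10⁻⁹ × 348 = 2.00×10⁻⁶ C.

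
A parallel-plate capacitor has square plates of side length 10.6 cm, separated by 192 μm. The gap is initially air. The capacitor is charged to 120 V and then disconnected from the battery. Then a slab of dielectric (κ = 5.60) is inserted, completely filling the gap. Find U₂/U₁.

0.179

Isolated ⇒ Q is held fixed.
C₂ = 5.60 C₁ and U = Q²/(2C), so U₂/U₁ = C₁/C₂ = 0.179.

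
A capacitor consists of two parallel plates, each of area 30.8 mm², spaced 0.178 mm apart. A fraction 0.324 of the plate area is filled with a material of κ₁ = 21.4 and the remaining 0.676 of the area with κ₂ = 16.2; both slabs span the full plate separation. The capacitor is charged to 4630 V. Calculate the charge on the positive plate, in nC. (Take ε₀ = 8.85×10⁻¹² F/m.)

127 nC

A = 30.8 mm² = 3.08×10⁻⁵ m².
Side-by-side slabs ⇒ two capacitors in parallel, each spanning the full gap.
C₁ = κ₁ε₀A₁/d = 21.4 × 8.85×10⁻¹² × 9.98×10⁻⁶ / 1.78×10⁻⁴ = 1.06×10⁻¹¹ F.
C₂ = κ₂ε₀A₂/d = 16.2 × 8.85×10⁻¹² × 2.08×10⁻⁵ / 1.78×10⁻⁴ = 1.68×10⁻¹¹ F.
C = C₁ + C₂ = 2.74×10⁻¹¹ F.
Q = CV = 2.74×10⁻¹¹ × 4630 = 1.27×10⁻⁷ C.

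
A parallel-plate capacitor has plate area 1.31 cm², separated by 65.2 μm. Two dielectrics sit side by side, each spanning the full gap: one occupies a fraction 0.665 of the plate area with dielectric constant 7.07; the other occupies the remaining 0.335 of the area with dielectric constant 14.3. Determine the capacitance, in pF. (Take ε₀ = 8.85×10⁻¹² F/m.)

169 pF

A = 1.31 cm² = 1.31×10⁻⁴ m².
Side-by-side slabs ⇒ two capacitors in parallel, each spanning the full gap.
C₁ = κ₁ε₀A₁/d = 7.07 × 8.85×10⁻¹² × 8.71×10⁻⁵ / 6.52×10⁻⁵ = 8.36×10⁻¹¹ F.
C₂ = κ₂ε₀A₂/d = 14.3 × 8.85×10⁻¹² × 4.39×10⁻⁵ / 6.52×10⁻⁵ = 8.52×10⁻¹¹ F.
C = C₁ + C₂ = 1.69×10⁻¹⁰ F.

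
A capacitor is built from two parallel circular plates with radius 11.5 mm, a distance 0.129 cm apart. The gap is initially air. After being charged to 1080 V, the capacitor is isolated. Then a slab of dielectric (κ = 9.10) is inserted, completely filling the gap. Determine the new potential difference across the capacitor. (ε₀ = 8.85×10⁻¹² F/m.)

119 V

A = π(11.5 mm)² = 4.15×10⁻⁴ m².
Initially C₁ = ε₀A/d = 8.85×10⁻¹² × 4.15×10⁻⁴ / 1.29×10⁻³ = 2.85×10⁻¹² F.
V₁ = 1.08×10³ V.
Isolated ⇒ Q is held fixed. C₂ = 9.10 C₁ and V = Q/C, so V₂/V₁ = C₁/C₂ = 0.110.
V₂ = 0.110 × 1.08×10³ = 1.19×10² V.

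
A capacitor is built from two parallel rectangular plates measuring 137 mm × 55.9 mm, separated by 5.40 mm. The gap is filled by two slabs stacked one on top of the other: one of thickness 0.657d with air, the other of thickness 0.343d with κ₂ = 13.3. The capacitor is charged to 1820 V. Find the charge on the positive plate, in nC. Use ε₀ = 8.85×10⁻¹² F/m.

33.5 nC

A = 137 × 55.9 mm² = 7.66×10⁻³ m².
Stacked slabs ⇒ two capacitors in series, each with the full plate area.
C₁ = κ₁ε₀A/d₁ = 1.00 × 8.85×10⁻¹² × 7.66×10⁻³ / 3.55×10⁻³ = 1.91×10⁻¹¹ F.
C₂ = κ₂ε₀A/d₂ = 13.3 × 8.85×10⁻¹² × 7.66×10⁻³ / 1.85×10⁻³ = 4.87×10⁻¹⁰ F.
C = (1/C₁ + 1/C₂)⁻¹ = 1.84×10⁻¹¹ F.
Q = CV = 1.84×10⁻¹¹ × 1820 = 3.35×10⁻⁸ C.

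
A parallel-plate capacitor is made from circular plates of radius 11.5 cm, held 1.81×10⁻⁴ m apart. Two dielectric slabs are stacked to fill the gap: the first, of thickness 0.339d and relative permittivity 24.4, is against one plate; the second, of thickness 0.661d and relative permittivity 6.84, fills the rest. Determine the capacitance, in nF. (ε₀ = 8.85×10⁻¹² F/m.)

C ≈ 18.4 nF

A = π(11.5 cm)² = 4.15×10⁻² m².
Stacked slabs ⇒ two capacitors in series, each with the full plate area.
C₁ = κ₁ε₀A/d₁ = 24.4 × 8.85×10⁻¹² × 4.15×10⁻² / 6.14×10⁻⁵ = 1.46×10⁻⁷ F.
C₂ = κ₂ε₀A/d₂ = 6.84 × 8.85×10⁻¹² × 4.15×10⁻² / 1.20×10⁻⁴ = 2.10×10⁻⁸ F.
C = (1/C₁ + 1/C₂)⁻¹ = 1.84×10⁻⁸ F.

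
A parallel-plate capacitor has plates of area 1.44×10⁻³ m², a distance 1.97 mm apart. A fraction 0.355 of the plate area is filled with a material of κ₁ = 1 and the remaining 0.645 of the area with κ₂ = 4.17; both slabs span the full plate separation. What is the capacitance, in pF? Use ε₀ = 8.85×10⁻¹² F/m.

Side-by-side slabs ⇒ two capacitors in parallel, each spanning the full gap.
C₁ = κ₁ε₀A₁/d = 1.00 × 8.85×10⁻¹² × 5.11×10⁻⁴ / 1.97×10⁻³ = 2.30×10⁻¹² F.
C₂ = κ₂ε₀A₂/d = 4.17 × 8.85×10⁻¹² × 9.29×10⁻⁴ / 1.97×10⁻³ = 1.74×10⁻¹¹ F.
C = C₁ + C₂ = 1.97×10⁻¹¹ F.

C ≈ 19.7 pF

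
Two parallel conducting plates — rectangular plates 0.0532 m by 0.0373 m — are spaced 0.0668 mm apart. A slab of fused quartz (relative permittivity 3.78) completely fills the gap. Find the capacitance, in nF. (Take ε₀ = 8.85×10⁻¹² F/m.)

C ≈ 0.994 nF

A = 0.0532 × 0.0373 m² = 1.98×10⁻³ m².
C = κε₀A/d = 3.78 × 8.85×10⁻¹² × 1.98×10⁻³ / 6.68×10⁻⁵ = 9.94×10⁻¹⁰ F.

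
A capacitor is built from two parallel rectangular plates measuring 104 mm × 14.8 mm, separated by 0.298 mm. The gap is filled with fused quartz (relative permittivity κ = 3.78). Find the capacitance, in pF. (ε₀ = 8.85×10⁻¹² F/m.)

A = 104 × 14.8 mm² = 1.54×10⁻³ m².
C = κε₀A/d = 3.78 × 8.85×10⁻¹² × 1.54×10⁻³ / 2.98×10⁻⁴ = 1.73×10⁻¹⁰ F.

173 pF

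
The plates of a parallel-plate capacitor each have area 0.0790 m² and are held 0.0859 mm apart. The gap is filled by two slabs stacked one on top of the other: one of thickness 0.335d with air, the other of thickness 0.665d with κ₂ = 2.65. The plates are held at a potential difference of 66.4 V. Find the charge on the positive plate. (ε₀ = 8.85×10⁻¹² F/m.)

Stacked slabs ⇒ two capacitors in series, each with the full plate area.
C₁ = κ₁ε₀A/d₁ = 1.00 × 8.85×10⁻¹² × 7.90×10⁻² / 2.88×10⁻⁵ = 2.43×10⁻⁸ F.
C₂ = κ₂ε₀A/d₂ = 2.65 × 8.85×10⁻¹² × 7.90×10⁻² / 5.71×10⁻⁵ = 3.24×10⁻⁸ F.
C = (1/C₁ + 1/C₂)⁻¹ = 1.39×10⁻⁸ F.
Q = CV = 1.39×10⁻⁸ × 66.4 = 9.22×10⁻⁷ C.

0.922 μC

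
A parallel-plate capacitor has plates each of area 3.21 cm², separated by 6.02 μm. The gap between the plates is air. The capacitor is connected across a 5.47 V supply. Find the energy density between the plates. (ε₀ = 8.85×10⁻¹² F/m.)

u ≈ 3.65 J/m³

E = V/d = 5.47 / 6.02×10⁻⁶ = 9.09×10⁵ V/m.
u = ½ε₀E² = ½ × 8.85×10⁻¹² × (9.09×10⁵)² = 3.65 J/m³.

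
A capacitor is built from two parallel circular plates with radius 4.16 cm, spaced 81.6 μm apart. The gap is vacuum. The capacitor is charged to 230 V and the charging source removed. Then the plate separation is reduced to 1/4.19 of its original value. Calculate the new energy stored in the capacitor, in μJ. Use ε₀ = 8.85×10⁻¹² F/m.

3.72 μJ

A = π(4.16 cm)² = 5.44×10⁻³ m².
Initially C₁ = ε₀A/d = 8.85×10⁻¹² × 5.44×10⁻³ / 8.16×10⁻⁵ = 5.90×10⁻¹⁰ F.
U₁ = 1.56×10⁻⁵ J.
Isolated ⇒ Q is held fixed. C₂ = 4.19 C₁ and U = Q²/(2C), so U₂/U₁ = C₁/C₂ = 0.239.
U₂ = 0.239 × 1.56×10⁻⁵ = 3.72×10⁻⁶ J.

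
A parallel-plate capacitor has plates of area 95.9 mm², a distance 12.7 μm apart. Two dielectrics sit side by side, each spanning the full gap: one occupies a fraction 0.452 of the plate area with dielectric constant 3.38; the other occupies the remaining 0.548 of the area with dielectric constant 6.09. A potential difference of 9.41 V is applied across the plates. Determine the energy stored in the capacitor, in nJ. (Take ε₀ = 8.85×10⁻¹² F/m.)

A = 95.9 mm² = 9.59×10⁻⁵ m².
Side-by-side slabs ⇒ two capacitors in parallel, each spanning the full gap.
C₁ = κ₁ε₀A₁/d = 3.38 × 8.85×10⁻¹² × 4.33×10⁻⁵ / 1.27×10⁻⁵ = 1.02×10⁻¹⁰ F.
C₂ = κ₂ε₀A₂/d = 6.09 × 8.85×10⁻¹² × 5.26×10⁻⁵ / 1.27×10⁻⁵ = 2.23×10⁻¹⁰ F.
C = C₁ + C₂ = 3.25×10⁻¹⁰ F.
U = ½CV² = ½ × 3.25×10⁻¹⁰ × (9.41)² = 1.44×10⁻⁸ J.

14.4 nJ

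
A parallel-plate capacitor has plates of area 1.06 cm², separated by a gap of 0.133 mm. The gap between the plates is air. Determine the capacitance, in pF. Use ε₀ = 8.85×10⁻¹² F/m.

A = 1.06 cm² = 1.06×10⁻⁴ m².
C = ε₀A/d = 8.85×10⁻¹² × 1.06×10⁻⁴ / 1.33×10⁻⁴ = 7.05×10⁻¹² F.

7.05 pF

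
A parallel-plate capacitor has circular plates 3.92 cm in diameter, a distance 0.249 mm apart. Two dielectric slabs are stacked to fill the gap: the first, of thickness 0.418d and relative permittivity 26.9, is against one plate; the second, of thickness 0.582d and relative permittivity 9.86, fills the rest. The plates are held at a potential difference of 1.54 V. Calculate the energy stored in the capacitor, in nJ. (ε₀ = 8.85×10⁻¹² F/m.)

0.682 nJ

A = π(3.92/2 cm)² = 1.21×10⁻³ m².
Stacked slabs ⇒ two capacitors in series, each with the full plate area.
C₁ = κ₁ε₀A/d₁ = 26.9 × 8.85×10⁻¹² × 1.21×10⁻³ / 1.04×10⁻⁴ = 2.76×10⁻⁹ F.
C₂ = κ₂ε₀A/d₂ = 9.86 × 8.85×10⁻¹² × 1.21×10⁻³ / 1.45×10⁻⁴ = 7.27×10⁻¹⁰ F.
C = (1/C₁ + 1/C₂)⁻¹ = 5.75×10⁻¹⁰ F.
U = ½CV² = ½ × 5.75×10⁻¹⁰ × (1.54)² = 6.82×10⁻¹⁰ J.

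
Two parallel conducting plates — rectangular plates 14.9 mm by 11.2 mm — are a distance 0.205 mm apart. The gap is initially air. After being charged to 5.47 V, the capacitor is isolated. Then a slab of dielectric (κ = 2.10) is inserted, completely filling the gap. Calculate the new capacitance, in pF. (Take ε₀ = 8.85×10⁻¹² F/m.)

A = 14.9 × 11.2 mm² = 1.67×10⁻⁴ m².
Initially C₁ = ε₀A/d = 8.85×10⁻¹² × 1.67×10⁻⁴ / 2.05×10⁻⁴ = 7.20×10⁻¹² F.
C = κε₀A/d scales with κ, so C₂/C₁ = κ = 2.10.
C₂ = 2.10 × 7.20×10⁻¹² = 1.51×10⁻¹¹ F.

C ≈ 15.1 pF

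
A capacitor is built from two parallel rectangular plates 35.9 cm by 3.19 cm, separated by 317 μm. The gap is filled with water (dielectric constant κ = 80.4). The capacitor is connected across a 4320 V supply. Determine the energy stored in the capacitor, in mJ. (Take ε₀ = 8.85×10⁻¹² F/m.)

U ≈ 240 mJ

A = 35.9 × 3.19 cm² = 1.15×10⁻² m².
C = κε₀A/d = 80.4 × 8.85×10⁻¹² × 1.15×10⁻² / 3.17×10⁻⁴ = 2.57×10⁻⁸ F.
U = ½CV² = ½ × 2.57×10⁻⁸ × (4320)² = 0.240 J.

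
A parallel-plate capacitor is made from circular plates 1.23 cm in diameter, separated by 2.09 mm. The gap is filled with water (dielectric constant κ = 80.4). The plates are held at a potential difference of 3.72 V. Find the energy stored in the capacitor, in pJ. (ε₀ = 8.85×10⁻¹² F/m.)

280 pJ

A = π(1.23/2 cm)² = 1.19×10⁻⁴ m².
C = κε₀A/d = 80.4 × 8.85×10⁻¹² × 1.19×10⁻⁴ / 2.09×10⁻³ = 4.05×10⁻¹¹ F.
U = ½CV² = ½ × 4.05×10⁻¹¹ × (3.72)² = 2.80×10⁻¹⁰ J.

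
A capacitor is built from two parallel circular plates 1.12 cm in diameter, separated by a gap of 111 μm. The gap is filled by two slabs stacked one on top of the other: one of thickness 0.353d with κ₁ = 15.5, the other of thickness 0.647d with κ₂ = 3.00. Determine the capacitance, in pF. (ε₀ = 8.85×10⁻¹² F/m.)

A = π(1.12/2 cm)² = 9.85×10⁻⁵ m².
Stacked slabs ⇒ two capacitors in series, each with the full plate area.
C₁ = κ₁ε₀A/d₁ = 15.5 × 8.85×10⁻¹² × 9.85×10⁻⁵ / 3.92×10⁻⁵ = 3.45×10⁻¹⁰ F.
C₂ = κ₂ε₀A/d₂ = 3.00 × 8.85×10⁻¹² × 9.85×10⁻⁵ / 7.18×10⁻⁵ = 3.64×10⁻¹¹ F.
C = (1/C₁ + 1/C₂)⁻¹ = 3.29×10⁻¹¹ F.

32.9 pF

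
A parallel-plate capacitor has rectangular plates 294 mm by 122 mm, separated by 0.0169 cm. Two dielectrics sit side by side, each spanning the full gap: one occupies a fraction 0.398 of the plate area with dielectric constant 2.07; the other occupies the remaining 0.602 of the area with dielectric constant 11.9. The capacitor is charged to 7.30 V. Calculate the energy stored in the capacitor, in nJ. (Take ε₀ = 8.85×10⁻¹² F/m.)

U ≈ 400 nJ

A = 294 × 122 mm² = 3.59×10⁻² m².
Side-by-side slabs ⇒ two capacitors in parallel, each spanning the full gap.
C₁ = κ₁ε₀A₁/d = 2.07 × 8.85×10⁻¹² × 1.43×10⁻² / 1.69×10⁻⁴ = 1.55×10⁻⁹ F.
C₂ = κ₂ε₀A₂/d = 11.9 × 8.85×10⁻¹² × 2.16×10⁻² / 1.69×10⁻⁴ = 1.35×10⁻⁸ F.
C = C₁ + C₂ = 1.50×10⁻⁸ F.
U = ½CV² = ½ × 1.50×10⁻⁸ × (7.30)² = 4.00×10⁻⁷ J.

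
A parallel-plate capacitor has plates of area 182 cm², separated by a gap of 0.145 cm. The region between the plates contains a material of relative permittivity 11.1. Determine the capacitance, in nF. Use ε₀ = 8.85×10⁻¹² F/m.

A = 182 cm² = 1.82×10⁻² m².
C = κε₀A/d = 11.1 × 8.85×10⁻¹² × 1.82×10⁻² / 1.45×10⁻³ = 1.23×10⁻⁹ F.

1.23 nF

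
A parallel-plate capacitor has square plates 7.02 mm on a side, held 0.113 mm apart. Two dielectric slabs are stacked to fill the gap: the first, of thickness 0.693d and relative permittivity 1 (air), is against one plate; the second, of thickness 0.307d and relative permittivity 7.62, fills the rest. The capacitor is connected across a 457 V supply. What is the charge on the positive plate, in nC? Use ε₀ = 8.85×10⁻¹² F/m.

Q ≈ 2.41 nC

A = (7.02 mm)² = 4.93×10⁻⁵ m².
Stacked slabs ⇒ two capacitors in series, each with the full plate area.
C₁ = κ₁ε₀A/d₁ = 1.00 × 8.85×10⁻¹² × 4.93×10⁻⁵ / 7.83×10⁻⁵ = 5.57×10⁻¹² F.
C₂ = κ₂ε₀A/d₂ = 7.62 × 8.85×10⁻¹² × 4.93×10⁻⁵ / 3.47×10⁻⁵ = 9.58×10⁻¹¹ F.
C = (1/C₁ + 1/C₂)⁻¹ = 5.26×10⁻¹² F.
Q = CV = 5.26×10⁻¹² × 457 = 2.41×10⁻⁹ C.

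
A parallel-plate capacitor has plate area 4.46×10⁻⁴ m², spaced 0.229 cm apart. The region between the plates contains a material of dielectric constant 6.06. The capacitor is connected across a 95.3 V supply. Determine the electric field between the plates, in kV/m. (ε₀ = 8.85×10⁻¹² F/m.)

41.6 kV/m

E = V/d = 95.3 / 2.29×10⁻³ = 4.16×10⁴ V/m.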